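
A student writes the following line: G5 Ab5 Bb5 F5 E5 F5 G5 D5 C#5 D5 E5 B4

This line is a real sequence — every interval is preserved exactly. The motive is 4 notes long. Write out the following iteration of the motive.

A#4 B4 C#5 G#4

Taking 4-note groups, the heads are G5, E5, C#5: the pattern moves down a 3rd.
So cell 4 is A#4 B4 C#5 G#4.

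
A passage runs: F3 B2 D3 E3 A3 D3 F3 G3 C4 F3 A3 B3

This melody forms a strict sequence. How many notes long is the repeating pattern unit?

4

12 notes total. Splitting into 3 groups of 4:
F3 B2 D3 E3 | A3 D3 F3 G3 | C4 F3 A3 B3
That's a consistent up a 3rd shift per cell, and no other grouping gives one.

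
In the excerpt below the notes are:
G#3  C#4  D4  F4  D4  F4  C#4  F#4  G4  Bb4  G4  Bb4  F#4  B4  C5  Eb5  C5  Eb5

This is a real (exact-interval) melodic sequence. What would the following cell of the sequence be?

Taking 6-note groups, the heads are G#3, C#4, F#4: the pattern moves up a 4th.
Statement 4 starts on B4 and keeps the same exact contour: B4 E5 F5 Ab5 F5 Ab5.

B4 E5 F5 Ab5 F5 Ab5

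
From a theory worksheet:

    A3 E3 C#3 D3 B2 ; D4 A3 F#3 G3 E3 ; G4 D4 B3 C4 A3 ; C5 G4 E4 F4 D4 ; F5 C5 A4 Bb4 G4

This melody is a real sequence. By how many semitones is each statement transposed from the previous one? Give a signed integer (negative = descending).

5

Unit = 5 notes; the statements start on A3, D4, G4, C5, F5, moving up a 4th each time.
A3 to D4 spans +5 semitones.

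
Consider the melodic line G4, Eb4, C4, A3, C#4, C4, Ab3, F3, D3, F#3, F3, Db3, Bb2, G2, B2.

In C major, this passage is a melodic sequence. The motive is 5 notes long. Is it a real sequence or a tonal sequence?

real

Each cell has the same semitone pattern (-4, -3, -3, 4) — intervals are preserved exactly.
And Eb4 lies outside C major, so the sequence is real rather than tonal.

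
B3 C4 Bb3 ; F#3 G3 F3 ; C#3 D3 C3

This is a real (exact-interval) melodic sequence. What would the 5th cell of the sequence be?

D#2 E2 D2

Unit = 3 notes; the statements start on B3, F#3, C#3, moving down a 4th each time.
Continuing the starts: G#2 → D#2.
So cell 5 is D#2 E2 D2.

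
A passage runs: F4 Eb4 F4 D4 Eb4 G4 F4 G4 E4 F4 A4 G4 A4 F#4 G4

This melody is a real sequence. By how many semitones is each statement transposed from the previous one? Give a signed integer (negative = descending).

Taking 5-note groups, the heads are F4, G4, A4: the pattern moves up a 2nd.
F4→G4 is 67 − 65 = 2 semitones.

2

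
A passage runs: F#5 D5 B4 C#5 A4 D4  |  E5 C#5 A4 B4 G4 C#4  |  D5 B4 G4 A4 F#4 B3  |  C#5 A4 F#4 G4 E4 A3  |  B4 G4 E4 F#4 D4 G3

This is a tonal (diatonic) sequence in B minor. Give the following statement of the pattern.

The 6-note cells begin on F#5, E5, D5, C#5, B4 — each down a 2nd from the last.
So cell 6 is A4 F#4 D4 E4 C#4 F#3.

A4 F#4 D4 E4 C#4 F#3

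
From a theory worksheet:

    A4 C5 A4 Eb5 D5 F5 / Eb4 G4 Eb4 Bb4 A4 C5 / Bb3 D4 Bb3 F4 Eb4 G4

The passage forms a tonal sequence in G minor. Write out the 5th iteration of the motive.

C3 Eb3 C3 G3 F3 A3

Taking 6-note groups, the heads are A4, Eb4, Bb3: the pattern moves down a 4th.
Continuing the starts: F3 → C3.
So cell 5 is C3 Eb3 C3 G3 F3 A3.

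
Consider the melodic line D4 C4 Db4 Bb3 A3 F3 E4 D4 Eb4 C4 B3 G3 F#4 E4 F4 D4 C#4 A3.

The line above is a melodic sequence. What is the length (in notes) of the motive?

6

There are 18 notes; a 6-note unit gives 3 cells:
D4 C4 Db4 Bb3 A3 F3 | E4 D4 Eb4 C4 B3 G3 | F#4 E4 F4 D4 C#4 A3
That's a consistent up a 2nd shift per cell, and no other grouping gives one.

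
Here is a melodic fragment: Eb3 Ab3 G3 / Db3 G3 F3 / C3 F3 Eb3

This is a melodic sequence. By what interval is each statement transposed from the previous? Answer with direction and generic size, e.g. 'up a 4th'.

The 3-note cells begin on Eb3, Db3, C3 — each down a 2nd from the last.
Eb3 to Db3 is down a 2nd.

down a 2nd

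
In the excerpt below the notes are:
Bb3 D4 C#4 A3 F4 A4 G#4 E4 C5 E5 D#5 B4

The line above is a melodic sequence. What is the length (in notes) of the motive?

There are 12 notes; a 4-note unit gives 3 cells:
Bb3 D4 C#4 A3 | F4 A4 G#4 E4 | C5 E5 D#5 B4
Each cell is the previous one up a 5th — so the unit is 4 notes.

4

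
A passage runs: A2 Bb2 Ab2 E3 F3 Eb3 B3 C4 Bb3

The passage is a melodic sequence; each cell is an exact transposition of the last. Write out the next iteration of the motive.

F#4 G4 F4

With a 3-note motive the entries are A2, E3, B3, each up a 5th from the previous.
So cell 4 is F#4 G4 F4.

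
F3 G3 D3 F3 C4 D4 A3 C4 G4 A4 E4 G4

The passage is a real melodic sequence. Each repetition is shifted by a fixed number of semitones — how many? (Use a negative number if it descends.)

7

With a 4-note motive the entries are F3, C4, G4, each up a 5th from the previous.
F3 to C4 spans +7 semitones.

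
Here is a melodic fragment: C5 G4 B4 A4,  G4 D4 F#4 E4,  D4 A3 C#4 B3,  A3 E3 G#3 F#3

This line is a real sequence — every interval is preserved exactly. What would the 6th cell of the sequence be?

B2 F#2 A#2 G#2

With a 4-note motive the entries are C5, G4, D4, A3, each down a 4th from the previous.
Carrying on: E3 → B2.
From B2 the exact shape gives B2 F#2 A#2 G#2.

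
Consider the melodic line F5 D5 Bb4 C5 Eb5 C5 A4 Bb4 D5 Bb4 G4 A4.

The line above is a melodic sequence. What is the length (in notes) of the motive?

12 notes total. Splitting into 3 groups of 4:
F5 D5 Bb4 C5 | Eb5 C5 A4 Bb4 | D5 Bb4 G4 A4
Every group is a transposition down a 2nd of the one before; no shorter unit works.

4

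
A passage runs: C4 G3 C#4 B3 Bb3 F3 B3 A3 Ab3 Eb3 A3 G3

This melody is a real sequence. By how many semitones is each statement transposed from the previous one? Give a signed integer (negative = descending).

-2

The 4-note cells begin on C4, Bb3, Ab3 — each down a 2nd from the last.
Counting half-steps from C4 to Bb3: -2.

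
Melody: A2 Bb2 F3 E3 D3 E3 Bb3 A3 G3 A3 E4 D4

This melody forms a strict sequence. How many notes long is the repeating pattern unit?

4

12 notes total. Splitting into 3 groups of 4:
A2 Bb2 F3 E3 | D3 E3 Bb3 A3 | G3 A3 E4 D4
Each cell is the previous one up a 4th — so the unit is 4 notes.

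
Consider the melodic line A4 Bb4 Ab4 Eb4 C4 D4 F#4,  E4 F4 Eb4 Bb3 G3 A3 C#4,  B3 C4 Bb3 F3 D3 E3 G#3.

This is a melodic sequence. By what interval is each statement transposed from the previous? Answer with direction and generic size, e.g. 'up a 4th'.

Unit = 7 notes; the statements start on A4, E4, B3, moving down a 4th each time.
A4 to E4 is down a 4th.

down a 4th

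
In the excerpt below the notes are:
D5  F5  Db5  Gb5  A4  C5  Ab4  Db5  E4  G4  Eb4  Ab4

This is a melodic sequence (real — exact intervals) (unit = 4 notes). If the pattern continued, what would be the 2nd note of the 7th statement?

B2

With 4-note cells, note 2 of each statement runs F5, C5, G4.
Extending down a 4th: D4 → A3 → E3 → B2.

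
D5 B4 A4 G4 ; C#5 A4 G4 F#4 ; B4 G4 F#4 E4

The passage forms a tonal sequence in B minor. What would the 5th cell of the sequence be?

G4 E4 D4 C#4

Unit = 4 notes; the statements start on D5, C#5, B4, moving down a 2nd each time.
Continuing the starts: A4 → G4.
Statement 5 starts on G4 and keeps the same diatonic contour: G4 E4 D4 C#4.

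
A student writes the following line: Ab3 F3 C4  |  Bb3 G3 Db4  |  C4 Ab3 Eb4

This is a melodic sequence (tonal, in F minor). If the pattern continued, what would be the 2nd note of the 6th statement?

Db4

The unit is 3 notes. Position-2 pitches of the 3 shown cells: F3, G3, Ab3.
Each moves up a 2nd. Continuing: Bb3 → C4 → Db4.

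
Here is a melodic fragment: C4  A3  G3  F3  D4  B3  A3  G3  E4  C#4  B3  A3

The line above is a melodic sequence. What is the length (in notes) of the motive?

4

Try groups of 4 (3 cells in 12 notes):
C4 A3 G3 F3 | D4 B3 A3 G3 | E4 C#4 B3 A3
That's a consistent up a 2nd shift per cell, and no other grouping gives one.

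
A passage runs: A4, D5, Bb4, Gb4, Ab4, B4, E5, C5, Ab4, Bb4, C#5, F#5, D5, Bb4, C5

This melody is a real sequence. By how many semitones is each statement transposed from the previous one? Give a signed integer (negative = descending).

With a 5-note motive the entries are A4, B4, C#5, each up a 2nd from the previous.
Counting half-steps from A4 to B4: 2.

2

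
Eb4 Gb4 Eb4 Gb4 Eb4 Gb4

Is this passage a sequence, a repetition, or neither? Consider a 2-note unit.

repetition

Each 2-note cell is identical (Eb4 Gb4), restated at the same pitch.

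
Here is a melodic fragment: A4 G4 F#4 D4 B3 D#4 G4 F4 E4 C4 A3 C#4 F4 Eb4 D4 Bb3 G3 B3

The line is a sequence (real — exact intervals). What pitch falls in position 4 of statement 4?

Ab3

Grouping in 6s, the 4th note of each cell is D4, C4, Bb3.
One more down a 2nd gives Ab3.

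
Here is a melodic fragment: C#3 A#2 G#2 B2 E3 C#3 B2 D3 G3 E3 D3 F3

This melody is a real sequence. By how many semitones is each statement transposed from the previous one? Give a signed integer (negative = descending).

With a 4-note motive the entries are C#3, E3, G3, each up a 3rd from the previous.
C#3 to E3 spans +3 semitones.

3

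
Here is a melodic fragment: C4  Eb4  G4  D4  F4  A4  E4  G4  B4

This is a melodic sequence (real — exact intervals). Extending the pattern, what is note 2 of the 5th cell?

The unit is 3 notes. Position-2 pitches of the 3 shown cells: Eb4, F4, G4.
Extending up a 2nd: A4 → B4.

B4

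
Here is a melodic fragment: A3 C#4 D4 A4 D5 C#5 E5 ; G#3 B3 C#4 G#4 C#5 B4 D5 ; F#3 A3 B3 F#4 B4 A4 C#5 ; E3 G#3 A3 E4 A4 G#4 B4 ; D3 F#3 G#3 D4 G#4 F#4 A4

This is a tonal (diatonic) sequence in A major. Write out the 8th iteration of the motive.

Unit = 7 notes; the statements start on A3, G#3, F#3, E3, D3, moving down a 2nd each time.
Carrying on: C#3 → B2 → A2.
So cell 8 is A2 C#3 D3 A3 D4 C#4 E4.

A2 C#3 D3 A3 D4 C#4 E4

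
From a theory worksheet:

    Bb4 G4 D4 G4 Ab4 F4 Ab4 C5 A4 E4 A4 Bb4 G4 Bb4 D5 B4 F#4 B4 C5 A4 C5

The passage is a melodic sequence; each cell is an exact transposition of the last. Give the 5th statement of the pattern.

Unit = 7 notes; the statements start on Bb4, C5, D5, moving up a 2nd each time.
Carrying on: E5 → F#5.
From F#5 the exact shape gives F#5 D#5 A#4 D#5 E5 C#5 E5.

F#5 D#5 A#4 D#5 E5 C#5 E5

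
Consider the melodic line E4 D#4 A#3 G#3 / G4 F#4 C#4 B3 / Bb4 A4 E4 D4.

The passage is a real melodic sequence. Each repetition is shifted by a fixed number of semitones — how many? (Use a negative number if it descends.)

Unit = 4 notes; the statements start on E4, G4, Bb4, moving up a 3rd each time.
Counting half-steps from E4 to G4: 3.

3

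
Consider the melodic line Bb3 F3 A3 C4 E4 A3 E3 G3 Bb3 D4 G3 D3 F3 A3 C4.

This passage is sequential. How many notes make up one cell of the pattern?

5

Try groups of 5 (3 cells in 15 notes):
Bb3 F3 A3 C4 E4 | A3 E3 G3 Bb3 D4 | G3 D3 F3 A3 C4
Each cell is the previous one down a 2nd — so the unit is 5 notes.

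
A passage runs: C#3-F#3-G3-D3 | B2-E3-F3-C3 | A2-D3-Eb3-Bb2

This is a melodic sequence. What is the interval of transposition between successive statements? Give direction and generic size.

down a 2nd

With a 4-note motive the entries are C#3, B2, A2, each down a 2nd from the previous.
C#3 to B2 is down a 2nd.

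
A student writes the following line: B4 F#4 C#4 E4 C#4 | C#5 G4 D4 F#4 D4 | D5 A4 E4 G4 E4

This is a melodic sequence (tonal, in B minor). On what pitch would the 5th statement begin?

Unit = 5 notes; the statements start on B4, C#5, D5, moving up a 2nd each time.
Extending the heads up a 2nd: E5 → F#5.

F#5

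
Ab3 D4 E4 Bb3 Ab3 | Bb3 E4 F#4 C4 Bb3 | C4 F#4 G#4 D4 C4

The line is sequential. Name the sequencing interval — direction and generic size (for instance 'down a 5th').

up a 2nd

With a 5-note motive the entries are Ab3, Bb3, C4, each up a 2nd from the previous.
Ab3 to Bb3 is up a 2nd.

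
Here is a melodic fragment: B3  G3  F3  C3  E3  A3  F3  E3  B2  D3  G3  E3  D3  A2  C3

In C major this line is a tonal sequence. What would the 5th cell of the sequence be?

With a 5-note motive the entries are B3, A3, G3, each down a 2nd from the previous.
Continuing the starts: F3 → E3.
From E3 the diatonic shape gives E3 C3 B2 F2 A2.

E3 C3 B2 F2 A2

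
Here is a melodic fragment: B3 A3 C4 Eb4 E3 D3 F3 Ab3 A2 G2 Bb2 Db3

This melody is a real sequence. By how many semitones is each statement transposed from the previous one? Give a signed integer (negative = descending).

The 4-note cells begin on B3, E3, A2 — each down a 5th from the last.
B3→E3 is 52 − 59 = -7 semitones.

-7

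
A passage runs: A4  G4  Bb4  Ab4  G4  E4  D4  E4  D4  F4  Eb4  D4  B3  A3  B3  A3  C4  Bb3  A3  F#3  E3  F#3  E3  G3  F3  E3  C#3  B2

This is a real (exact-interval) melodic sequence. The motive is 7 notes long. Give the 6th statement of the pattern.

With a 7-note motive the entries are A4, E4, B3, F#3, each down a 4th from the previous.
Carrying on: C#3 → G#2.
Statement 6 starts on G#2 and keeps the same exact contour: G#2 F#2 A2 G2 F#2 D#2 C#2.

G#2 F#2 A2 G2 F#2 D#2 C#2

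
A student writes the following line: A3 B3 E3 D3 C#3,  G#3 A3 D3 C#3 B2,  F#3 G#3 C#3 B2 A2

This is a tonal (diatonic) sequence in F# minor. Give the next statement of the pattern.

E3 F#3 B2 A2 G#2

The 5-note cells begin on A3, G#3, F#3 — each down a 2nd from the last.
So cell 4 is E3 F#3 B2 A2 G#2.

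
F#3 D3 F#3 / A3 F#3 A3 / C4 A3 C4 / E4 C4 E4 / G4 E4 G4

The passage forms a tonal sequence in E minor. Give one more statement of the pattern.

B4 G4 B4

With a 3-note motive the entries are F#3, A3, C4, E4, G4, each up a 3rd from the previous.
Statement 6 starts on B4 and keeps the same diatonic contour: B4 G4 B4.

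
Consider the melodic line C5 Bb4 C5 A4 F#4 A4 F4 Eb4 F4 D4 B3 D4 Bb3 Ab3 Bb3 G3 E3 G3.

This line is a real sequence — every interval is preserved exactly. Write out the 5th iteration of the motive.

Ab2 Gb2 Ab2 F2 D2 F2

Taking 6-note groups, the heads are C5, F4, Bb3: the pattern moves down a 5th.
Carrying on: Eb3 → Ab2.
So cell 5 is Ab2 Gb2 Ab2 F2 D2 F2.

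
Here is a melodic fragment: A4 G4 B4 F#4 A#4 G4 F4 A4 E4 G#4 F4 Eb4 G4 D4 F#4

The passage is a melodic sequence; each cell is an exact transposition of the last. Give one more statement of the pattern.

Taking 5-note groups, the heads are A4, G4, F4: the pattern moves down a 2nd.
From Eb4 the exact shape gives Eb4 Db4 F4 C4 E4.

Eb4 Db4 F4 C4 E4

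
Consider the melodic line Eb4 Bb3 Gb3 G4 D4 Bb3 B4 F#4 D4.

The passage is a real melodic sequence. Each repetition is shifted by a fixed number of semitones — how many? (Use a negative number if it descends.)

4

Unit = 3 notes; the statements start on Eb4, G4, B4, moving up a 3rd each time.
Counting half-steps from Eb4 to G4: 4.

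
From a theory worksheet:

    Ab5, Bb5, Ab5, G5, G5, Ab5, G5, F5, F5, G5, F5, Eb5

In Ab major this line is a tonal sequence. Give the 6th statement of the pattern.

With a 4-note motive the entries are Ab5, G5, F5, each down a 2nd from the previous.
Continuing the starts: Eb5 → Db5 → C5.
Statement 6 starts on C5 and keeps the same diatonic contour: C5 Db5 C5 Bb4.

C5 Db5 C5 Bb4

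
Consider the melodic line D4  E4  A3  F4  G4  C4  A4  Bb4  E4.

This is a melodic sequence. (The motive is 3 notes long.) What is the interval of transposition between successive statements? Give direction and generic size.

Taking 3-note groups, the heads are D4, F4, A4: the pattern moves up a 3rd.
From D4 to F4: up a 3rd.

up a 3rd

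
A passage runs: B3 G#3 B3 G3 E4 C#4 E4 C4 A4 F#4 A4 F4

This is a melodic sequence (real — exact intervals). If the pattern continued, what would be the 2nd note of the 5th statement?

E5

The unit is 4 notes. Position-2 pitches of the 3 shown cells: G#3, C#4, F#4.
Each moves up a 4th. Continuing: B4 → E5.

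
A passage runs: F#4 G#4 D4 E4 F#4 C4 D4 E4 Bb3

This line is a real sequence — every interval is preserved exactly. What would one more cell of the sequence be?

C4 D4 Ab3

Taking 3-note groups, the heads are F#4, E4, D4: the pattern moves down a 2nd.
From C4 the exact shape gives C4 D4 Ab3.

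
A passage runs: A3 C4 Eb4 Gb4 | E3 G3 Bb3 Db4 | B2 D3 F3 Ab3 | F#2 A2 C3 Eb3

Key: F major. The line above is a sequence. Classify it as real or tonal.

real

Each cell has the same semitone pattern (3, 3, 3) — intervals are preserved exactly.
And Eb4 lies outside F major, so the sequence is real rather than tonal.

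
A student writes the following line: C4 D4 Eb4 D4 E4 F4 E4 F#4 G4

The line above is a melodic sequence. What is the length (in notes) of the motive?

9 notes total. Splitting into 3 groups of 3:
C4 D4 Eb4 | D4 E4 F4 | E4 F#4 G4
That's a consistent up a 2nd shift per cell, and no other grouping gives one.

3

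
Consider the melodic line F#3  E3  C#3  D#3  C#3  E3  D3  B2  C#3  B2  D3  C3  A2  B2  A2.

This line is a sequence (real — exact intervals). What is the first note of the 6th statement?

Taking 5-note groups, the heads are F#3, E3, D3: the pattern moves down a 2nd.
Extending the heads down a 2nd: C3 → Bb2 → Ab2.

Ab2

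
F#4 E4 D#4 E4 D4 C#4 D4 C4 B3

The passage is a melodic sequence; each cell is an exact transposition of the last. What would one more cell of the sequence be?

C4 Bb3 A3

With a 3-note motive the entries are F#4, E4, D4, each down a 2nd from the previous.
From C4 the exact shape gives C4 Bb3 A3.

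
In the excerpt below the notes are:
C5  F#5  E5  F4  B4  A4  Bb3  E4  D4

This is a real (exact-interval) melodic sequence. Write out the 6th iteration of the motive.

Taking 3-note groups, the heads are C5, F4, Bb3: the pattern moves down a 5th.
Extending down a 5th: Eb3 → Ab2 → Db2.
From Db2 the exact shape gives Db2 G2 F2.

Db2 G2 F2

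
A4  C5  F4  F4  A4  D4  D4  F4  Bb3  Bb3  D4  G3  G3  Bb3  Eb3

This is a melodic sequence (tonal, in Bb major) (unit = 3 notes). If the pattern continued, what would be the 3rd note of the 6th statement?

C3

Grouping in 3s, the 3rd note of each cell is F4, D4, Bb3, G3, Eb3.
Each moves down a 3rd; the next is C3.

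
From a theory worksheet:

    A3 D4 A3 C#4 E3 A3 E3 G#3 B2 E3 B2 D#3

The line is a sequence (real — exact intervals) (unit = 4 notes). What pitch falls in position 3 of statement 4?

F#2

Grouping in 4s, the 3rd note of each cell is A3, E3, B2.
From B2, down a 4th gives F#2.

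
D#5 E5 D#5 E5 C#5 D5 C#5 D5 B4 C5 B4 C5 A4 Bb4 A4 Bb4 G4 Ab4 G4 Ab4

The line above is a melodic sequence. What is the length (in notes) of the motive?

4

Try groups of 4 (5 cells in 20 notes):
D#5 E5 D#5 E5 | C#5 D5 C#5 D5 | B4 C5 B4 C5 | A4 Bb4 A4 Bb4 | G4 Ab4 G4 Ab4
That's a consistent down a 2nd shift per cell, and no other grouping gives one.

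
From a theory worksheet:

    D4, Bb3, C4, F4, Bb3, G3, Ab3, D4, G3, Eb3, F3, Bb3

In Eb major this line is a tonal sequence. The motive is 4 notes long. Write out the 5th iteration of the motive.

C3 Ab2 Bb2 Eb3

The 4-note cells begin on D4, Bb3, G3 — each down a 3rd from the last.
Extending down a 3rd: Eb3 → C3.
From C3 the diatonic shape gives C3 Ab2 Bb2 Eb3.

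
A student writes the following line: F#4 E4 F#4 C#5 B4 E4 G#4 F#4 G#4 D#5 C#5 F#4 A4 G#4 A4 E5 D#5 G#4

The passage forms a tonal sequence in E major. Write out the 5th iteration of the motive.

Unit = 6 notes; the statements start on F#4, G#4, A4, moving up a 2nd each time.
Extending up a 2nd: B4 → C#5.
Statement 5 starts on C#5 and keeps the same diatonic contour: C#5 B4 C#5 G#5 F#5 B4.

C#5 B4 C#5 G#5 F#5 B4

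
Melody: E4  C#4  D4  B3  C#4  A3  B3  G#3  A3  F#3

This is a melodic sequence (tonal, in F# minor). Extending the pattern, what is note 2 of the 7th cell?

The unit is 2 notes. Position-2 pitches of the 5 shown cells: C#4, B3, A3, G#3, F#3.
Carrying that down a 2nd forward: E3 → D3.

D3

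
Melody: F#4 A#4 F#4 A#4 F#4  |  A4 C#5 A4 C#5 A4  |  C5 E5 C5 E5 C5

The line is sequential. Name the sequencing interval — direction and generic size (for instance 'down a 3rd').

The 5-note cells begin on F#4, A4, C5 — each up a 3rd from the last.
F#4 to A4 is up a 3rd.

up a 3rd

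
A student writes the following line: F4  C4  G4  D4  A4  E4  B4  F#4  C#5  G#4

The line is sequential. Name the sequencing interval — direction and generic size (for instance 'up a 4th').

The 2-note cells begin on F4, G4, A4, B4, C#5 — each up a 2nd from the last.
F4 to G4 is up a 2nd.

up a 2nd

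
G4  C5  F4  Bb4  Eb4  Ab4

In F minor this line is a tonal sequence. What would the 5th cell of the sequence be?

C4 F4

The 2-note cells begin on G4, F4, Eb4 — each down a 2nd from the last.
Extending down a 2nd: Db4 → C4.
From C4 the diatonic shape gives C4 F4.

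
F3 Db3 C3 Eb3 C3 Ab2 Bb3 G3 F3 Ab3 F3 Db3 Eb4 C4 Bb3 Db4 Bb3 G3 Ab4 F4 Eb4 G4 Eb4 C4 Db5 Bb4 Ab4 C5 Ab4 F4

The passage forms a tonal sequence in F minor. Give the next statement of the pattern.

G5 Eb5 Db5 F5 Db5 Bb4

With a 6-note motive the entries are F3, Bb3, Eb4, Ab4, Db5, each up a 4th from the previous.
So cell 6 is G5 Eb5 Db5 F5 Db5 Bb4.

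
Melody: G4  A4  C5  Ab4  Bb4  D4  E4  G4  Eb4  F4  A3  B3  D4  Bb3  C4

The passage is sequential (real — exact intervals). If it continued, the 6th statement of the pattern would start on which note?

Unit = 5 notes; the statements start on G4, D4, A3, moving down a 4th each time.
Extending the heads down a 4th: E3 → B2 → F#2.

F#2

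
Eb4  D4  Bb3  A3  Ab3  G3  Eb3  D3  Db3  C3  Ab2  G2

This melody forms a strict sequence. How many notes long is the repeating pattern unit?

There are 12 notes; a 4-note unit gives 3 cells:
Eb4 D4 Bb3 A3 | Ab3 G3 Eb3 D3 | Db3 C3 Ab2 G2
Each cell is the previous one down a 5th — so the unit is 4 notes.

4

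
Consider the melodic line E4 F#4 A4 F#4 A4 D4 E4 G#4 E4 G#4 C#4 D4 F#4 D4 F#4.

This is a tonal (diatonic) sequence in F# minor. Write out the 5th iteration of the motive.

A3 B3 D4 B3 D4

The 5-note cells begin on E4, D4, C#4 — each down a 2nd from the last.
Extending down a 2nd: B3 → A3.
So cell 5 is A3 B3 D4 B3 D4.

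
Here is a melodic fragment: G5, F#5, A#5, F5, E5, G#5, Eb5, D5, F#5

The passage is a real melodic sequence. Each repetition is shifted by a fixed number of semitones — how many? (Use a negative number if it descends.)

-2

Taking 3-note groups, the heads are G5, F5, Eb5: the pattern moves down a 2nd.
G5 to F5 spans -2 semitones.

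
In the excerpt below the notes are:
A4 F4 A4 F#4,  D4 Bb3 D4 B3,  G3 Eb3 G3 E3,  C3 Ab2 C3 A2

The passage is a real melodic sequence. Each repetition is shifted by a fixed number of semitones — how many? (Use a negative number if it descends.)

-7

Taking 4-note groups, the heads are A4, D4, G3, C3: the pattern moves down a 5th.
Counting half-steps from A4 to D4: -7.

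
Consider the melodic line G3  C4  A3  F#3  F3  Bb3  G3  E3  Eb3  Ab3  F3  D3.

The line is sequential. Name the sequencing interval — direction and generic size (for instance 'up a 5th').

down a 2nd

Taking 4-note groups, the heads are G3, F3, Eb3: the pattern moves down a 2nd.
From G3 to F3: down a 2nd.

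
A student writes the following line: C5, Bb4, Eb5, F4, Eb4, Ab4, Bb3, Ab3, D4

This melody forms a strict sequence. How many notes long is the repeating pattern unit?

3

Try groups of 3 (3 cells in 9 notes):
C5 Bb4 Eb5 | F4 Eb4 Ab4 | Bb3 Ab3 D4
Each cell is the previous one down a 5th — so the unit is 3 notes.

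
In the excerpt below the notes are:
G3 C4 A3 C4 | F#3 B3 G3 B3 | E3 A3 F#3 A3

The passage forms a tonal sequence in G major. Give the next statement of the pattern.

D3 G3 E3 G3

The 4-note cells begin on G3, F#3, E3 — each down a 2nd from the last.
Statement 4 starts on D3 and keeps the same diatonic contour: D3 G3 E3 G3.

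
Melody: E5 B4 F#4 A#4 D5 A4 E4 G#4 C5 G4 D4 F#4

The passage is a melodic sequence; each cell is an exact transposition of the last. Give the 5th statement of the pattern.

Ab4 Eb4 Bb3 D4

The 4-note cells begin on E5, D5, C5 — each down a 2nd from the last.
Continuing the starts: Bb4 → Ab4.
Statement 5 starts on Ab4 and keeps the same exact contour: Ab4 Eb4 Bb3 D4.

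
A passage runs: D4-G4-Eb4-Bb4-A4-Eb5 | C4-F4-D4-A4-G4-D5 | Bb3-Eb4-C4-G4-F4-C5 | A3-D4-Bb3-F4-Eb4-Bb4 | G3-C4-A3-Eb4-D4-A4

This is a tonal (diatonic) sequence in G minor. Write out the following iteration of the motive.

With a 6-note motive the entries are D4, C4, Bb3, A3, G3, each down a 2nd from the previous.
Statement 6 starts on F3 and keeps the same diatonic contour: F3 Bb3 G3 D4 C4 G4.

F3 Bb3 G3 D4 C4 G4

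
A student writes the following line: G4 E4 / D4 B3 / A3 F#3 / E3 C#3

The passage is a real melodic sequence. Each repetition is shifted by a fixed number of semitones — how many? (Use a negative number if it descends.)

-5

Unit = 2 notes; the statements start on G4, D4, A3, E3, moving down a 4th each time.
G4 to D4 spans -5 semitones.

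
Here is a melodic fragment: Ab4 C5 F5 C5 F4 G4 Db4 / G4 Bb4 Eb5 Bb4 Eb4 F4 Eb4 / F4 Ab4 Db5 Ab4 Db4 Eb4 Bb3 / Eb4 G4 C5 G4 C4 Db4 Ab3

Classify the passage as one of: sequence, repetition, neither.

Note 7 of cell 2 is Eb4; if this were a sequence it would be C4. No unit length gives a consistent transposition pattern.

neither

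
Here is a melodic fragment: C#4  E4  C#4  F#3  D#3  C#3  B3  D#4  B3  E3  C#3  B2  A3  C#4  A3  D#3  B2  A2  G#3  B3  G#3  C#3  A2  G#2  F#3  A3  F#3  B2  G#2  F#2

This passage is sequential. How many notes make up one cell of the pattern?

6

There are 30 notes; a 6-note unit gives 5 cells:
C#4 E4 C#4 F#3 D#3 C#3 | B3 D#4 B3 E3 C#3 B2 | A3 C#4 A3 D#3 B2 A2 | G#3 B3 G#3 C#3 A2 G#2 | F#3 A3 F#3 B2 G#2 F#2
That's a consistent down a 2nd shift per cell, and no other grouping gives one.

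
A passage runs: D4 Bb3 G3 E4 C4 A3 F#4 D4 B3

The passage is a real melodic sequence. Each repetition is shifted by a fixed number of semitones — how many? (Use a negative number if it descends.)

2

Unit = 3 notes; the statements start on D4, E4, F#4, moving up a 2nd each time.
D4→E4 is 64 − 62 = 2 semitones.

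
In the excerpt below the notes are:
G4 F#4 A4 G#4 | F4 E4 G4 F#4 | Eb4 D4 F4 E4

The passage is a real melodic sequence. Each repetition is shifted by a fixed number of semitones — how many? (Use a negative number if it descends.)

With a 4-note motive the entries are G4, F4, Eb4, each down a 2nd from the previous.
G4→F4 is 65 − 67 = -2 semitones.

-2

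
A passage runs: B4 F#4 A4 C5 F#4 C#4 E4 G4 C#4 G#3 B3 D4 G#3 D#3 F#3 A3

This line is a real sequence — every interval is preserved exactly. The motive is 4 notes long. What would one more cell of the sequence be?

D#3 A#2 C#3 E3

Taking 4-note groups, the heads are B4, F#4, C#4, G#3: the pattern moves down a 4th.
Statement 5 starts on D#3 and keeps the same exact contour: D#3 A#2 C#3 E3.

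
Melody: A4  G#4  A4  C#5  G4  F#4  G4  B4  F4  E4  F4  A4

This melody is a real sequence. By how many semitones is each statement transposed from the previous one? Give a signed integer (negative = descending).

-2

Taking 4-note groups, the heads are A4, G4, F4: the pattern moves down a 2nd.
Counting half-steps from A4 to G4: -2.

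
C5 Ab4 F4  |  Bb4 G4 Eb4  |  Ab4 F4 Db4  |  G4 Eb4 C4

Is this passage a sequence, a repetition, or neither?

Each 3-note cell is the previous one transposed down a 2nd.

sequence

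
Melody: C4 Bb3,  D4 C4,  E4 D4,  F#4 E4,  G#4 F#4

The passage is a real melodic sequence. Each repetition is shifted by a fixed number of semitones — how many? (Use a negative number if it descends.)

With a 2-note motive the entries are C4, D4, E4, F#4, G#4, each up a 2nd from the previous.
Counting half-steps from C4 to D4: 2.

2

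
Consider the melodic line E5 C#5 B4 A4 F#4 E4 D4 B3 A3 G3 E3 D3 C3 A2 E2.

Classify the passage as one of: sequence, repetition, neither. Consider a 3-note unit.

neither

Note 3 of cell 5 is E2; if this were a sequence it would be G2. No unit length gives a consistent transposition pattern.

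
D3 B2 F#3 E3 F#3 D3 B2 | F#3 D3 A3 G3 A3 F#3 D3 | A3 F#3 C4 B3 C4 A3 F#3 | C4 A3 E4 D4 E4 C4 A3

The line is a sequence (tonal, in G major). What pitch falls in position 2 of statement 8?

B4

The unit is 7 notes. Position-2 pitches of the 4 shown cells: B2, D3, F#3, A3.
Carrying that up a 3rd forward: C4 → E4 → G4 → B4.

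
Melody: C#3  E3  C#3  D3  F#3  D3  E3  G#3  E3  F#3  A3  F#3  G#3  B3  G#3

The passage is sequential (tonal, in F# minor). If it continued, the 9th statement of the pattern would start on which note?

With a 3-note motive the entries are C#3, D3, E3, F#3, G#3, each up a 2nd from the previous.
Extending the heads up a 2nd: A3 → B3 → C#4 → D4.

D4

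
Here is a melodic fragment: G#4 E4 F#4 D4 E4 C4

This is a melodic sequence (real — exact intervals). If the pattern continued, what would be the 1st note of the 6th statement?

The unit is 2 notes. Position-1 pitches of the 3 shown cells: G#4, F#4, E4.
Extending down a 2nd: D4 → C4 → Bb3.

Bb3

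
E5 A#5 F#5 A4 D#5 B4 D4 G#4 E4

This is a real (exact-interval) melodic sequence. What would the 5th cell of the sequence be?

C3 F#3 D3

The 3-note cells begin on E5, A4, D4 — each down a 5th from the last.
Continuing the starts: G3 → C3.
So cell 5 is C3 F#3 D3.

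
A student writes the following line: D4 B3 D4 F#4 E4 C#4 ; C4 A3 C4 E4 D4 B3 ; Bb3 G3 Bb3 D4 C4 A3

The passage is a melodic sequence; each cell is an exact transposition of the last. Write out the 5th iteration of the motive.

The 6-note cells begin on D4, C4, Bb3 — each down a 2nd from the last.
Carrying on: Ab3 → Gb3.
From Gb3 the exact shape gives Gb3 Eb3 Gb3 Bb3 Ab3 F3.

Gb3 Eb3 Gb3 Bb3 Ab3 F3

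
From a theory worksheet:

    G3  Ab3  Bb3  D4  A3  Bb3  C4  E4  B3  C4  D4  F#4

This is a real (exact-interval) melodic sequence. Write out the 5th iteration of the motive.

D#4 E4 F#4 A#4

The 4-note cells begin on G3, A3, B3 — each up a 2nd from the last.
Continuing the starts: C#4 → D#4.
From D#4 the exact shape gives D#4 E4 F#4 A#4.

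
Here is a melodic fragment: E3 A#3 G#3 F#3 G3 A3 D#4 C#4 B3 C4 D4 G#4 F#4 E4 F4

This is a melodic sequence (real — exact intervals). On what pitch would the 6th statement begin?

F5

With a 5-note motive the entries are E3, A3, D4, each up a 4th from the previous.
Continuing: G4 → C5 → F5. Statement 6 starts on F5.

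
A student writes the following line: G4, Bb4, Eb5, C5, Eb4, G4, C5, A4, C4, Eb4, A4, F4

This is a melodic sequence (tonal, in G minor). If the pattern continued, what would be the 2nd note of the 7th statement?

D3

With 4-note cells, note 2 of each statement runs Bb4, G4, Eb4.
Carrying that down a 3rd forward: C4 → A3 → F3 → D3.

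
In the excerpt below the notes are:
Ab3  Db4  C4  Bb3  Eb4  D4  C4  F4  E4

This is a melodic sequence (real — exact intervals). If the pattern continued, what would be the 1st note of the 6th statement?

F#4

The unit is 3 notes. Position-1 pitches of the 3 shown cells: Ab3, Bb3, C4.
Carrying that up a 2nd forward: D4 → E4 → F#4.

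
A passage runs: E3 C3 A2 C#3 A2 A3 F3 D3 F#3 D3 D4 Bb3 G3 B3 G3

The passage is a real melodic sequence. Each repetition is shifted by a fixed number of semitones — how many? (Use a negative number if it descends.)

Unit = 5 notes; the statements start on E3, A3, D4, moving up a 4th each time.
Counting half-steps from E3 to A3: 5.

5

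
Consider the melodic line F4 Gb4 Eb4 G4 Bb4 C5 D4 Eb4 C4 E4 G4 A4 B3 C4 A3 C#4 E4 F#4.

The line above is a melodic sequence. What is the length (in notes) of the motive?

6

18 notes total. Splitting into 3 groups of 6:
F4 Gb4 Eb4 G4 Bb4 C5 | D4 Eb4 C4 E4 G4 A4 | B3 C4 A3 C#4 E4 F#4
Every group is a transposition down a 3rd of the one before; no shorter unit works.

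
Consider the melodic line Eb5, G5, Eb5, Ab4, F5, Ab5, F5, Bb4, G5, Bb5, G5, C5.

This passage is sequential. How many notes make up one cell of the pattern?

There are 12 notes; a 4-note unit gives 3 cells:
Eb5 G5 Eb5 Ab4 | F5 Ab5 F5 Bb4 | G5 Bb5 G5 C5
That's a consistent up a 2nd shift per cell, and no other grouping gives one.

4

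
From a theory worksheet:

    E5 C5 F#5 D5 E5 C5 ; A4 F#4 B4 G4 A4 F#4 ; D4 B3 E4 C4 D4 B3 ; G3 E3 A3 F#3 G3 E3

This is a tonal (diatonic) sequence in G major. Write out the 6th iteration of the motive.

F#2 D2 G2 E2 F#2 D2

The 6-note cells begin on E5, A4, D4, G3 — each down a 5th from the last.
Carrying on: C3 → F#2.
So cell 6 is F#2 D2 G2 E2 F#2 D2.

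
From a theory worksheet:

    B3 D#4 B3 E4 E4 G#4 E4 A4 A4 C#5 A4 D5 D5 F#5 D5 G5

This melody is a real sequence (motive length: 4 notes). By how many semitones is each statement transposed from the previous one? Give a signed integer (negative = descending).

5

The 4-note cells begin on B3, E4, A4, D5 — each up a 4th from the last.
Counting half-steps from B3 to E4: 5.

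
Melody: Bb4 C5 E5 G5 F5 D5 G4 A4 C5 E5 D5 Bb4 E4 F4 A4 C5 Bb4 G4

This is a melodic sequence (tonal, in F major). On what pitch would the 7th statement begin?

Unit = 6 notes; the statements start on Bb4, G4, E4, moving down a 3rd each time.
Continuing: C4 → A3 → F3 → D3. Statement 7 starts on D3.

D3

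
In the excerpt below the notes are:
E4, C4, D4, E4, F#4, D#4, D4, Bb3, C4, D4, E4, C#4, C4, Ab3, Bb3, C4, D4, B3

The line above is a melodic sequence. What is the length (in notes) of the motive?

18 notes total. Splitting into 3 groups of 6:
E4 C4 D4 E4 F#4 D#4 | D4 Bb3 C4 D4 E4 C#4 | C4 Ab3 Bb3 C4 D4 B3
Every group is a transposition down a 2nd of the one before; no shorter unit works.

6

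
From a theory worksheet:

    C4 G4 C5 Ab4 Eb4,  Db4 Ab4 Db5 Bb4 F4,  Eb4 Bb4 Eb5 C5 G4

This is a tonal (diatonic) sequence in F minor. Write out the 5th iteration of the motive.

Taking 5-note groups, the heads are C4, Db4, Eb4: the pattern moves up a 2nd.
Carrying on: F4 → G4.
From G4 the diatonic shape gives G4 Db5 G5 Eb5 Bb4.

G4 Db5 G5 Eb5 Bb4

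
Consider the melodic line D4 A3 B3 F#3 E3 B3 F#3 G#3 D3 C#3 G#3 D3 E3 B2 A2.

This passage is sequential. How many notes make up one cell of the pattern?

5

Try groups of 5 (3 cells in 15 notes):
D4 A3 B3 F#3 E3 | B3 F#3 G#3 D3 C#3 | G#3 D3 E3 B2 A2
Every group is a transposition down a 3rd of the one before; no shorter unit works.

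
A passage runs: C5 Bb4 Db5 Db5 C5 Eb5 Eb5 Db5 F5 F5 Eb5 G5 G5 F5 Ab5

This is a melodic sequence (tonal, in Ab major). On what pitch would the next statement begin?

The 3-note cells begin on C5, Db5, Eb5, F5, G5 — each up a 2nd from the last.
The next head, up a 2nd from G5, is Ab5.

Ab5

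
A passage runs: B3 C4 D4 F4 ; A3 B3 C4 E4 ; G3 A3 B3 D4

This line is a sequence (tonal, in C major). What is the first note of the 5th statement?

The 4-note cells begin on B3, A3, G3 — each down a 2nd from the last.
Extending the heads down a 2nd: F3 → E3.

E3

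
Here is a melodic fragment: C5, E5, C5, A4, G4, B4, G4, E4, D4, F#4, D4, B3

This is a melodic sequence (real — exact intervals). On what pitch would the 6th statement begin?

Unit = 4 notes; the statements start on C5, G4, D4, moving down a 4th each time.
Continuing: A3 → E3 → B2. Statement 6 starts on B2.

B2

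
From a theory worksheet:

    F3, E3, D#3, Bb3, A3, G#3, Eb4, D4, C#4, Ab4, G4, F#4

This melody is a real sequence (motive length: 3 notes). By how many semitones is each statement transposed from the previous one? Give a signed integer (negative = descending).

5

Taking 3-note groups, the heads are F3, Bb3, Eb4, Ab4: the pattern moves up a 4th.
F3→Bb3 is 58 − 53 = 5 semitones.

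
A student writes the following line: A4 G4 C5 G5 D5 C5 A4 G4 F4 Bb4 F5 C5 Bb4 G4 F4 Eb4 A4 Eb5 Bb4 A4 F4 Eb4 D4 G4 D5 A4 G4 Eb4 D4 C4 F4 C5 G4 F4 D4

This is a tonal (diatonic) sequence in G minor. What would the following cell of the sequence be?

The 7-note cells begin on A4, G4, F4, Eb4, D4 — each down a 2nd from the last.
From C4 the diatonic shape gives C4 Bb3 Eb4 Bb4 F4 Eb4 C4.

C4 Bb3 Eb4 Bb4 F4 Eb4 C4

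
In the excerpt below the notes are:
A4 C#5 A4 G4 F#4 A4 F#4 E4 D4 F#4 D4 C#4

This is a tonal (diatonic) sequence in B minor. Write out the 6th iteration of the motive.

E3 G3 E3 D3

With a 4-note motive the entries are A4, F#4, D4, each down a 3rd from the previous.
Carrying on: B3 → G3 → E3.
From E3 the diatonic shape gives E3 G3 E3 D3.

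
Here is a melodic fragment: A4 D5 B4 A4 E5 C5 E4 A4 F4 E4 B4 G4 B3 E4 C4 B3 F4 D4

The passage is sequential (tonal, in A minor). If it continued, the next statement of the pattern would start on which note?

F3

Taking 6-note groups, the heads are A4, E4, B3: the pattern moves down a 4th.
One more step down a 4th gives F3.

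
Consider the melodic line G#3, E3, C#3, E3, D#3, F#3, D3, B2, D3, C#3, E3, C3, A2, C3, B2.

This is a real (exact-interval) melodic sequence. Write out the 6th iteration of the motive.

Bb2 Gb2 Eb2 Gb2 F2

Taking 5-note groups, the heads are G#3, F#3, E3: the pattern moves down a 2nd.
Continuing the starts: D3 → C3 → Bb2.
Statement 6 starts on Bb2 and keeps the same exact contour: Bb2 Gb2 Eb2 Gb2 F2.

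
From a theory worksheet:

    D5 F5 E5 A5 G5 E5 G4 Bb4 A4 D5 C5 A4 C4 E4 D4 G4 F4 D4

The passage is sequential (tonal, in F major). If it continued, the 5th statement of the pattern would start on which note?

Unit = 6 notes; the statements start on D5, G4, C4, moving down a 5th each time.
Continuing: F3 → Bb2. Statement 5 starts on Bb2.

Bb2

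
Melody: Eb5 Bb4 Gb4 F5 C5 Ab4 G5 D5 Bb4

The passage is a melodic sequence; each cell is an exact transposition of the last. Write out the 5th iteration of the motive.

Taking 3-note groups, the heads are Eb5, F5, G5: the pattern moves up a 2nd.
Carrying on: A5 → B5.
From B5 the exact shape gives B5 F#5 D5.

B5 F#5 D5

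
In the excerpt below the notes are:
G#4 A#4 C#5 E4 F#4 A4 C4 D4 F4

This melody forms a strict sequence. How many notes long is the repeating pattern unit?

There are 9 notes; a 3-note unit gives 3 cells:
G#4 A#4 C#5 | E4 F#4 A4 | C4 D4 F4
Each cell is the previous one down a 3rd — so the unit is 3 notes.

3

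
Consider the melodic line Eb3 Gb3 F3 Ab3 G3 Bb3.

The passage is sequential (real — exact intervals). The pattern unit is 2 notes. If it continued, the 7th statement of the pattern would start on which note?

D#4

Taking 2-note groups, the heads are Eb3, F3, G3: the pattern moves up a 2nd.
Continuing: A3 → B3 → C#4 → D#4. Statement 7 starts on D#4.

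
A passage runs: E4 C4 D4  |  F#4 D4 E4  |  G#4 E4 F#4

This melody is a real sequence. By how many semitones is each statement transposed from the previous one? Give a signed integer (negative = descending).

With a 3-note motive the entries are E4, F#4, G#4, each up a 2nd from the previous.
E4 to F#4 spans +2 semitones.

2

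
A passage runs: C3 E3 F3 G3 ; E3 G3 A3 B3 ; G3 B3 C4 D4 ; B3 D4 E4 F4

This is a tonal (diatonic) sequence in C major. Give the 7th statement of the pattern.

A4 C5 D5 E5

Taking 4-note groups, the heads are C3, E3, G3, B3: the pattern moves up a 3rd.
Continuing the starts: D4 → F4 → A4.
So cell 7 is A4 C5 D5 E5.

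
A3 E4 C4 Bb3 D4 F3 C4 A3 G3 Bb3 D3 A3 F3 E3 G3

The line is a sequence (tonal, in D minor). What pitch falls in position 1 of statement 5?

G2

Grouping in 5s, the 1st note of each cell is A3, F3, D3.
Extending down a 3rd: Bb2 → G2.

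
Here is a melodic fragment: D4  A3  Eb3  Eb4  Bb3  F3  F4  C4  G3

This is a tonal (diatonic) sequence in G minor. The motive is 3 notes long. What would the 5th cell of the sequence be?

Unit = 3 notes; the statements start on D4, Eb4, F4, moving up a 2nd each time.
Carrying on: G4 → A4.
So cell 5 is A4 Eb4 Bb3.

A4 Eb4 Bb3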